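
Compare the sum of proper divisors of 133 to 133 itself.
deficient

Proper divisors of 133: sum = 1 + 7 + 19 = 27
Since 27 < 133, 133 is deficient.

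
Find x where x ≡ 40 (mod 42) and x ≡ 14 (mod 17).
82

Using Chinese Remainder Theorem:
M = 42 × 17 = 714
M1 = 17, M2 = 42
y1 = 17^(-1) mod 42 = 5
y2 = 42^(-1) mod 17 = 15
x = (40×17×5 + 14×42×15) mod 714 = 82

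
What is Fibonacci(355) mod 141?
2

Matrix identity: Q^n = [[F_(n+1), F_n], [F_n, F_(n-1)]] with Q = [[1,1],[1,0]].
n = 355 = 101100011₂. Square-and-multiply, entries mod 141:
Q^1 = [[1,1],[1,0]]
Q^2 = (Q^1)² = [[2,1],[1,1]]
Q^5 = (Q^2)²·Q = [[8,5],[5,3]]
Q^11 = (Q^5)²·Q = [[3,89],[89,55]]
Q^22 = (Q^11)² = [[34,86],[86,89]]
Q^44 = (Q^22)² = [[92,3],[3,89]]
Q^88 = (Q^44)² = [[13,120],[120,34]]
Q^177 = (Q^88)²·Q = [[46,46],[46,0]]
Q^355 = (Q^177)²·Q = [[3,2],[2,1]]
F_355 mod 141 = Q^355[0][1] = 2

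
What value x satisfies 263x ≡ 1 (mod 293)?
166

gcd(263, 293) = 1, so the inverse exists.
Extended Euclidean algorithm on (293, 263):
293 = 1 × 263 + 30  ⟹  30 = (1)·293 + (-1)·263
263 = 8 × 30 + 23  ⟹  23 = (-8)·293 + (9)·263
30 = 1 × 23 + 7  ⟹  7 = (9)·293 + (-10)·263
23 = 3 × 7 + 2  ⟹  2 = (-35)·293 + (39)·263
7 = 3 × 2 + 1  ⟹  1 = (114)·293 + (-127)·263
So (-127)·263 ≡ 1 (mod 293), i.e. 263^(-1) ≡ -127 ≡ 166 (mod 293).
Check: 263 × 166 = 43658 ≡ 1 (mod 293)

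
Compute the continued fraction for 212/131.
[1; 1, 1, 1, 1, 1, 1, 1, 2, 2]

Euclidean algorithm steps:
212 = 1 × 131 + 81
131 = 1 × 81 + 50
81 = 1 × 50 + 31
50 = 1 × 31 + 19
31 = 1 × 19 + 12
19 = 1 × 12 + 7
12 = 1 × 7 + 5
7 = 1 × 5 + 2
5 = 2 × 2 + 1
2 = 2 × 1 + 0
Continued fraction: [1; 1, 1, 1, 1, 1, 1, 1, 2, 2]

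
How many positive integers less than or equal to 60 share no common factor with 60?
16

60 = 2^2 × 3 × 5
φ(n) = n × ∏(1 - 1/p) for each prime p dividing n
φ(60) = 60 × (1 - 1/2) × (1 - 1/3) × (1 - 1/5) = 16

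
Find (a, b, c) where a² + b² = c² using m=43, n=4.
(1833, 344, 1865)

Euclid's formula: a = m² - n², b = 2mn, c = m² + n²
m = 43, n = 4
a = 43² - 4² = 1849 - 16 = 1833
b = 2 × 43 × 4 = 344
c = 43² + 4² = 1849 + 16 = 1865
Verification: 1833² + 344² = 3359889 + 118336 = 3478225 = 1865² ✓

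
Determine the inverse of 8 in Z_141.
53

gcd(8, 141) = 1, so the inverse exists.
Extended Euclidean algorithm on (141, 8):
141 = 17 × 8 + 5  ⟹  5 = (1)·141 + (-17)·8
8 = 1 × 5 + 3  ⟹  3 = (-1)·141 + (18)·8
5 = 1 × 3 + 2  ⟹  2 = (2)·141 + (-35)·8
3 = 1 × 2 + 1  ⟹  1 = (-3)·141 + (53)·8
So (53)·8 ≡ 1 (mod 141), i.e. 8^(-1) ≡ 53 (mod 141).
Check: 8 × 53 = 424 ≡ 1 (mod 141)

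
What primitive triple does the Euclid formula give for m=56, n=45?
(1111, 5040, 5161)

Euclid's formula: a = m² - n², b = 2mn, c = m² + n²
m = 56, n = 45
a = 56² - 45² = 3136 - 2025 = 1111
b = 2 × 56 × 45 = 5040
c = 56² + 45² = 3136 + 2025 = 5161
Verification: 1111² + 5040² = 1234321 + 25401600 = 26635921 = 5161² ✓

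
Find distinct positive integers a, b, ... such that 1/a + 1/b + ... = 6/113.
1/19 + 1/2147

Greedy algorithm:
6/113: ceiling(113/6) = 19, use 1/19
1/2147: ceiling(2147/1) = 2147, use 1/2147
Result: 6/113 = 1/19 + 1/2147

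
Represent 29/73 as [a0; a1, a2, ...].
[0; 2, 1, 1, 14]

Euclidean algorithm steps:
29 = 0 × 73 + 29
73 = 2 × 29 + 15
29 = 1 × 15 + 14
15 = 1 × 14 + 1
14 = 14 × 1 + 0
Continued fraction: [0; 2, 1, 1, 14]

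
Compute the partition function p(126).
3519222692

p(n) counts ways to write n as a sum of positive integers (order ignored).
Euler's pentagonal recurrence: p(k) = p(k-1) + p(k-2) - p(k-5) - p(k-7) + p(k-12) + p(k-15) - ... (offsets j(3j∓1)/2, signs ++--, p(0)=1, p(<0)=0).
DP table for k = 0..125: p(0)=1, p(1)=1, p(2)=2, p(3)=3, p(4)=5, p(5)=7, p(6)=11, p(7)=15, p(8)=22, p(9)=30, p(10)=42, p(11)=56, p(12)=77, p(13)=101, p(14)=135, p(15)=176, p(16)=231, p(17)=297, p(18)=385, p(19)=490, p(20)=627, p(21)=792, p(22)=1002, p(23)=1255, p(24)=1575, p(25)=1958, p(26)=2436, p(27)=3010, p(28)=3718, p(29)=4565, p(30)=5604, p(31)=6842, p(32)=8349, p(33)=10143, p(34)=12310, p(35)=14883, p(36)=17977, p(37)=21637, p(38)=26015, p(39)=31185, p(40)=37338, p(41)=44583, p(42)=53174, p(43)=63261, p(44)=75175, p(45)=89134, p(46)=105558, p(47)=124754, p(48)=147273, p(49)=173525, p(50)=204226, p(51)=239943, p(52)=281589, p(53)=329931, p(54)=386155, p(55)=451276, p(56)=526823, p(57)=614154, p(58)=715220, p(59)=831820, p(60)=966467, p(61)=1121505, p(62)=1300156, p(63)=1505499, p(64)=1741630, p(65)=2012558, p(66)=2323520, p(67)=2679689, p(68)=3087735, p(69)=3554345, p(70)=4087968, p(71)=4697205, p(72)=5392783, p(73)=6185689, p(74)=7089500, p(75)=8118264, p(76)=9289091, p(77)=10619863, p(78)=12132164, p(79)=13848650, p(80)=15796476, p(81)=18004327, p(82)=20506255, p(83)=23338469, p(84)=26543660, p(85)=30167357, p(86)=34262962, p(87)=38887673, p(88)=44108109, p(89)=49995925, p(90)=56634173, p(91)=64112359, p(92)=72533807, p(93)=82010177, p(94)=92669720, p(95)=104651419, p(96)=118114304, p(97)=133230930, p(98)=150198136, p(99)=169229875, p(100)=190569292, p(101)=214481126, p(102)=241265379, p(103)=271248950, p(104)=304801365, p(105)=342325709, p(106)=384276336, p(107)=431149389, p(108)=483502844, p(109)=541946240, p(110)=607163746, p(111)=679903203, p(112)=761002156, p(113)=851376628, p(114)=952050665, p(115)=1064144451, p(116)=1188908248, p(117)=1327710076, p(118)=1482074143, p(119)=1653668665, p(120)=1844349560, p(121)=2056148051, p(122)=2291320912, p(123)=2552338241, p(124)=2841940500, p(125)=3163127352.
Final step: p(126) = p(125) + p(124) - p(121) - p(119) + p(114) + p(111) - p(104) - p(100) + p(91) + p(86) - p(75) - p(69) + p(56) + p(49) - p(34) - p(26) + p(9) + p(0)
= 3163127352 + 2841940500 - 2056148051 - 1653668665 + 952050665 + 679903203 - 304801365 - 190569292 + 64112359 + 34262962 - 8118264 - 3554345 + 526823 + 173525 - 12310 - 2436 + 30 + 1
= 3519222692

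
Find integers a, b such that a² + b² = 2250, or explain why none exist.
15² + 45² (a=15, b=45)

Factorization: 2250 = 2 × 3^2 × 5^3
By Fermat: n is sum of two squares iff every prime p ≡ 3 (mod 4) appears to even power.
All primes ≡ 3 (mod 4) appear to even power.
Search a = 0, 1, 2, … for 2250 - a² a perfect square: first hit at a = 15: 2250 - 225 = 2025 = 45².
2250 = 15² + 45² = 225 + 2025 ✓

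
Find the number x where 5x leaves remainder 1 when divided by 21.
17

gcd(5, 21) = 1, so the inverse exists.
Extended Euclidean algorithm on (21, 5):
21 = 4 × 5 + 1  ⟹  1 = (1)·21 + (-4)·5
So (-4)·5 ≡ 1 (mod 21), i.e. 5^(-1) ≡ -4 ≡ 17 (mod 21).
Check: 5 × 17 = 85 ≡ 1 (mod 21)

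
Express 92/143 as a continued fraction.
[0; 1, 1, 1, 4, 10]

Euclidean algorithm steps:
92 = 0 × 143 + 92
143 = 1 × 92 + 51
92 = 1 × 51 + 41
51 = 1 × 41 + 10
41 = 4 × 10 + 1
10 = 10 × 1 + 0
Continued fraction: [0; 1, 1, 1, 4, 10]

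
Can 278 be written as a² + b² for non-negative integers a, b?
Not possible

Factorization: 278 = 2 × 139
By Fermat: n is sum of two squares iff every prime p ≡ 3 (mod 4) appears to even power.
Prime(s) ≡ 3 (mod 4) with odd exponent: [(139, 1)]
Therefore 278 cannot be expressed as a² + b².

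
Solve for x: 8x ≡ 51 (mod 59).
x ≡ 58 (mod 59)

gcd(8, 59) = 1, which divides 51, so solutions exist.
Find 8^(-1) mod 59 by the extended Euclidean algorithm:
59 = 7 × 8 + 3  ⟹  3 = (1)·59 + (-7)·8
8 = 2 × 3 + 2  ⟹  2 = (-2)·59 + (15)·8
3 = 1 × 2 + 1  ⟹  1 = (3)·59 + (-22)·8
So (-22)·8 ≡ 1 (mod 59), i.e. 8^(-1) ≡ -22 ≡ 37 (mod 59).
x ≡ 37 × 51 = 1887 ≡ 58 (mod 59).
Check: 8 × 58 = 464 ≡ 51 (mod 59).
Unique solution: x ≡ 58 (mod 59)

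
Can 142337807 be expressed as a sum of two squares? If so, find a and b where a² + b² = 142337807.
Not possible

Factorization: 142337807 = 53 × 139^3
By Fermat: n is sum of two squares iff every prime p ≡ 3 (mod 4) appears to even power.
Prime(s) ≡ 3 (mod 4) with odd exponent: [(139, 3)]
Therefore 142337807 cannot be expressed as a² + b².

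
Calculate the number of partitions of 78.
12132164

p(n) counts ways to write n as a sum of positive integers (order ignored).
Euler's pentagonal recurrence: p(k) = p(k-1) + p(k-2) - p(k-5) - p(k-7) + p(k-12) + p(k-15) - ... (offsets j(3j∓1)/2, signs ++--, p(0)=1, p(<0)=0).
DP table for k = 0..77: p(0)=1, p(1)=1, p(2)=2, p(3)=3, p(4)=5, p(5)=7, p(6)=11, p(7)=15, p(8)=22, p(9)=30, p(10)=42, p(11)=56, p(12)=77, p(13)=101, p(14)=135, p(15)=176, p(16)=231, p(17)=297, p(18)=385, p(19)=490, p(20)=627, p(21)=792, p(22)=1002, p(23)=1255, p(24)=1575, p(25)=1958, p(26)=2436, p(27)=3010, p(28)=3718, p(29)=4565, p(30)=5604, p(31)=6842, p(32)=8349, p(33)=10143, p(34)=12310, p(35)=14883, p(36)=17977, p(37)=21637, p(38)=26015, p(39)=31185, p(40)=37338, p(41)=44583, p(42)=53174, p(43)=63261, p(44)=75175, p(45)=89134, p(46)=105558, p(47)=124754, p(48)=147273, p(49)=173525, p(50)=204226, p(51)=239943, p(52)=281589, p(53)=329931, p(54)=386155, p(55)=451276, p(56)=526823, p(57)=614154, p(58)=715220, p(59)=831820, p(60)=966467, p(61)=1121505, p(62)=1300156, p(63)=1505499, p(64)=1741630, p(65)=2012558, p(66)=2323520, p(67)=2679689, p(68)=3087735, p(69)=3554345, p(70)=4087968, p(71)=4697205, p(72)=5392783, p(73)=6185689, p(74)=7089500, p(75)=8118264, p(76)=9289091, p(77)=10619863.
Final step: p(78) = p(77) + p(76) - p(73) - p(71) + p(66) + p(63) - p(56) - p(52) + p(43) + p(38) - p(27) - p(21) + p(8) + p(1)
= 10619863 + 9289091 - 6185689 - 4697205 + 2323520 + 1505499 - 526823 - 281589 + 63261 + 26015 - 3010 - 792 + 22 + 1
= 12132164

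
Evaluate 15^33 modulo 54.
27

Repeated squaring. Binary of 33 = 100001.
15^1 ≡ 15 (mod 54); 15^2 ≡ 9 (mod 54); 15^4 ≡ 27 (mod 54); 15^8 ≡ 27 (mod 54); 15^16 ≡ 27 (mod 54); 15^32 ≡ 27 (mod 54)
15^33 = 15^1 × 15^32 ≡ 27 (mod 54)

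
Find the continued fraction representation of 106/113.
[0; 1, 15, 7]

Euclidean algorithm steps:
106 = 0 × 113 + 106
113 = 1 × 106 + 7
106 = 15 × 7 + 1
7 = 7 × 1 + 0
Continued fraction: [0; 1, 15, 7]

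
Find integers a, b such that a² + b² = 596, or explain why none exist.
14² + 20² (a=14, b=20)

Factorization: 596 = 2^2 × 149
By Fermat: n is sum of two squares iff every prime p ≡ 3 (mod 4) appears to even power.
All primes ≡ 3 (mod 4) appear to even power.
Search a = 0, 1, 2, … for 596 - a² a perfect square: first hit at a = 14: 596 - 196 = 400 = 20².
596 = 14² + 20² = 196 + 400 ✓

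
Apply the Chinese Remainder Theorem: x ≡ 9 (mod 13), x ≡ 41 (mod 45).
581

Using Chinese Remainder Theorem:
M = 13 × 45 = 585
M1 = 45, M2 = 13
y1 = 45^(-1) mod 13 = 11
y2 = 13^(-1) mod 45 = 7
x = (9×45×11 + 41×13×7) mod 585 = 581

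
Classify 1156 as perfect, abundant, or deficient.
deficient

Proper divisors of 1156: sum = 1 + 2 + 4 + 17 + 34 + 68 + 289 + 578 = 993
Since 993 < 1156, 1156 is deficient.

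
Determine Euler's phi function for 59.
58

59 = 59
φ(n) = n × ∏(1 - 1/p) for each prime p dividing n
φ(59) = 59 × (1 - 1/59) = 58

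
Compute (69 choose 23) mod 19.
3

Using Lucas' theorem:
Write n=69 and k=23 in base 19:
n in base 19: [3, 12]
k in base 19: [1, 4]
C(69,23) mod 19 = ∏ C(n_i, k_i) mod 19
Digit binomials (mod 19): C(3,1) = 3; C(12,4) = 495 ≡ 1
Product: 3 × 1 = 3 ≡ 3 (mod 19)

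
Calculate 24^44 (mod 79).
23

Repeated squaring. Binary of 44 = 101100.
24^1 ≡ 24 (mod 79); 24^2 ≡ 23 (mod 79); 24^4 ≡ 55 (mod 79); 24^8 ≡ 23 (mod 79); 24^16 ≡ 55 (mod 79); 24^32 ≡ 23 (mod 79)
24^44 = 24^4 × 24^8 × 24^32 ≡ 23 (mod 79)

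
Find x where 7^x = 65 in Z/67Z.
56

Baby-step giant-step with step n = ⌈√67⌉ = 9.
Baby steps 7^j mod 67 (j:value) for j=0..8: 0:1, 1:7, 2:49, 3:8, 4:56, 5:57, 6:64, 7:46, 8:54.
Giant-step multiplier: 7^(-9) ≡ 7^(66-9) = 7^57 ≡ 53 (mod 67).
Giant steps γ_i = 65·53^i mod 67: γ_0=65, γ_1=28, γ_2=10, γ_3=61, γ_4=17, γ_5=30, γ_6=49 (in table at j=2).
x = i·n + j = 6·9 + 2 = 56.
Check: 7^56 ≡ 65 (mod 67).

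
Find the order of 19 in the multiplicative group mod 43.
42

43 is prime, so ord(19) divides φ(43) = 42.
Divisors of 42: 1, 2, 3, 6, 7, 14, 21, 42.
Repeated squaring: 19^1 ≡ 19, 19^2 ≡ 17, 19^4 ≡ 31, 19^8 ≡ 15, 19^16 ≡ 10, 19^32 ≡ 14 (mod 43).
Test 19^d mod 43 for each divisor d in increasing order:
19^1 ≡ 19
19^2 ≡ 17
19^3 = 19^2·19^1 ≡ 22
19^6 = 19^4·19^2 ≡ 11
19^7 = 19^4·19^2·19^1 ≡ 37
19^14 = 19^8·19^4·19^2 ≡ 36
19^21 = 19^16·19^4·19^1 ≡ 42
19^42 = 19^32·19^8·19^2 ≡ 1  ← first divisor giving 1
The order is 42.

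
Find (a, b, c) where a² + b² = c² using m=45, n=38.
(581, 3420, 3469)

Euclid's formula: a = m² - n², b = 2mn, c = m² + n²
m = 45, n = 38
a = 45² - 38² = 2025 - 1444 = 581
b = 2 × 45 × 38 = 3420
c = 45² + 38² = 2025 + 1444 = 3469
Verification: 581² + 3420² = 337561 + 11696400 = 12033961 = 3469² ✓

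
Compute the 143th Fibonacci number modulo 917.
757

Matrix identity: Q^n = [[F_(n+1), F_n], [F_n, F_(n-1)]] with Q = [[1,1],[1,0]].
n = 143 = 10001111₂. Square-and-multiply, entries mod 917:
Q^1 = [[1,1],[1,0]]
Q^2 = (Q^1)² = [[2,1],[1,1]]
Q^4 = (Q^2)² = [[5,3],[3,2]]
Q^8 = (Q^4)² = [[34,21],[21,13]]
Q^17 = (Q^8)²·Q = [[750,680],[680,70]]
Q^35 = (Q^17)²·Q = [[675,611],[611,64]]
Q^71 = (Q^35)²·Q = [[343,895],[895,365]]
Q^143 = (Q^71)²·Q = [[770,757],[757,13]]
F_143 mod 917 = Q^143[0][1] = 757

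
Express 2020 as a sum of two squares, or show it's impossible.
16² + 42² (a=16, b=42)

Factorization: 2020 = 2^2 × 5 × 101
By Fermat: n is sum of two squares iff every prime p ≡ 3 (mod 4) appears to even power.
All primes ≡ 3 (mod 4) appear to even power.
Search a = 0, 1, 2, … for 2020 - a² a perfect square: first hit at a = 16: 2020 - 256 = 1764 = 42².
2020 = 16² + 42² = 256 + 1764 ✓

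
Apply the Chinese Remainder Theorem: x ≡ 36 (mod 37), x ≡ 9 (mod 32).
73

Using Chinese Remainder Theorem:
M = 37 × 32 = 1184
M1 = 32, M2 = 37
y1 = 32^(-1) mod 37 = 22
y2 = 37^(-1) mod 32 = 13
x = (36×32×22 + 9×37×13) mod 1184 = 73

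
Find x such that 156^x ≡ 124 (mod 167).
12

Baby-step giant-step with step n = ⌈√167⌉ = 13.
Baby steps 156^j mod 167 (j:value) for j=0..12: 0:1, 1:156, 2:121, 3:5, 4:112, 5:104, 6:25, 7:59, 8:19, 9:125, 10:128, 11:95, 12:124.
h = 124 is already in the table at j=12, so x = 12.
Check: 156^12 ≡ 124 (mod 167).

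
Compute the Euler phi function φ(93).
60

93 = 3 × 31
φ(n) = n × ∏(1 - 1/p) for each prime p dividing n
φ(93) = 93 × (1 - 1/3) × (1 - 1/31) = 60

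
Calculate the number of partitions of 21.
792

p(n) counts ways to write n as a sum of positive integers (order ignored).
Euler's pentagonal recurrence: p(k) = p(k-1) + p(k-2) - p(k-5) - p(k-7) + p(k-12) + p(k-15) - ... (offsets j(3j∓1)/2, signs ++--, p(0)=1, p(<0)=0).
DP table for k = 0..20: p(0)=1, p(1)=1, p(2)=2, p(3)=3, p(4)=5, p(5)=7, p(6)=11, p(7)=15, p(8)=22, p(9)=30, p(10)=42, p(11)=56, p(12)=77, p(13)=101, p(14)=135, p(15)=176, p(16)=231, p(17)=297, p(18)=385, p(19)=490, p(20)=627.
Final step: p(21) = p(20) + p(19) - p(16) - p(14) + p(9) + p(6)
= 627 + 490 - 231 - 135 + 30 + 11
= 792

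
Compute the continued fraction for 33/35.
[0; 1, 16, 2]

Euclidean algorithm steps:
33 = 0 × 35 + 33
35 = 1 × 33 + 2
33 = 16 × 2 + 1
2 = 2 × 1 + 0
Continued fraction: [0; 1, 16, 2]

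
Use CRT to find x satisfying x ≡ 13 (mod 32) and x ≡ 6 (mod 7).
13

Using Chinese Remainder Theorem:
M = 32 × 7 = 224
M1 = 7, M2 = 32
y1 = 7^(-1) mod 32 = 23
y2 = 32^(-1) mod 7 = 2
x = (13×7×23 + 6×32×2) mod 224 = 13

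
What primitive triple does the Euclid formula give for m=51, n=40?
(1001, 4080, 4201)

Euclid's formula: a = m² - n², b = 2mn, c = m² + n²
m = 51, n = 40
a = 51² - 40² = 2601 - 1600 = 1001
b = 2 × 51 × 40 = 4080
c = 51² + 40² = 2601 + 1600 = 4201
Verification: 1001² + 4080² = 1002001 + 16646400 = 17648401 = 4201² ✓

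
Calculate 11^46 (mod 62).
51

Repeated squaring. Binary of 46 = 101110.
11^1 ≡ 11 (mod 62); 11^2 ≡ 59 (mod 62); 11^4 ≡ 9 (mod 62); 11^8 ≡ 19 (mod 62); 11^16 ≡ 51 (mod 62); 11^32 ≡ 59 (mod 62)
11^46 = 11^2 × 11^4 × 11^8 × 11^32 ≡ 51 (mod 62)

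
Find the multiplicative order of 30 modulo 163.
18

163 is prime, so ord(30) divides φ(163) = 162.
Divisors of 162: 1, 2, 3, 6, 9, 18, 27, 54, 81, 162.
Repeated squaring: 30^1 ≡ 30, 30^2 ≡ 85, 30^4 ≡ 53, 30^8 ≡ 38, 30^16 ≡ 140, 30^32 ≡ 40, 30^64 ≡ 133, 30^128 ≡ 85 (mod 163).
Test 30^d mod 163 for each divisor d in increasing order:
30^1 ≡ 30
30^2 ≡ 85
30^3 = 30^2·30^1 ≡ 105
30^6 = 30^4·30^2 ≡ 104
30^9 = 30^8·30^1 ≡ 162
30^18 = 30^16·30^2 ≡ 1  ← first divisor giving 1
The order is 18.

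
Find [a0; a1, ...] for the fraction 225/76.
[2; 1, 24, 3]

Euclidean algorithm steps:
225 = 2 × 76 + 73
76 = 1 × 73 + 3
73 = 24 × 3 + 1
3 = 3 × 1 + 0
Continued fraction: [2; 1, 24, 3]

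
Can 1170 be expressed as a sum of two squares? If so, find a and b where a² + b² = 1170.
9² + 33² (a=9, b=33)

Factorization: 1170 = 2 × 3^2 × 5 × 13
By Fermat: n is sum of two squares iff every prime p ≡ 3 (mod 4) appears to even power.
All primes ≡ 3 (mod 4) appear to even power.
Search a = 0, 1, 2, … for 1170 - a² a perfect square: first hit at a = 9: 1170 - 81 = 1089 = 33².
1170 = 9² + 33² = 81 + 1089 ✓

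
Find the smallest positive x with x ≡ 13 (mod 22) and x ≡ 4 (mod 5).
79

Using Chinese Remainder Theorem:
M = 22 × 5 = 110
M1 = 5, M2 = 22
y1 = 5^(-1) mod 22 = 9
y2 = 22^(-1) mod 5 = 3
x = (13×5×9 + 4×22×3) mod 110 = 79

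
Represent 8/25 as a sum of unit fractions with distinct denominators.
1/4 + 1/15 + 1/300

Greedy algorithm:
8/25: ceiling(25/8) = 4, use 1/4
7/100: ceiling(100/7) = 15, use 1/15
1/300: ceiling(300/1) = 300, use 1/300
Result: 8/25 = 1/4 + 1/15 + 1/300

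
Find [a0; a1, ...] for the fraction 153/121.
[1; 3, 1, 3, 1, 1, 3]

Euclidean algorithm steps:
153 = 1 × 121 + 32
121 = 3 × 32 + 25
32 = 1 × 25 + 7
25 = 3 × 7 + 4
7 = 1 × 4 + 3
4 = 1 × 3 + 1
3 = 3 × 1 + 0
Continued fraction: [1; 3, 1, 3, 1, 1, 3]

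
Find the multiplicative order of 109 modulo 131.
65

131 is prime, so ord(109) divides φ(131) = 130.
Divisors of 130: 1, 2, 5, 10, 13, 26, 65, 130.
Repeated squaring: 109^1 ≡ 109, 109^2 ≡ 91, 109^4 ≡ 28, 109^8 ≡ 129, 109^16 ≡ 4, 109^32 ≡ 16, 109^64 ≡ 125, 109^128 ≡ 36 (mod 131).
Test 109^d mod 131 for each divisor d in increasing order:
109^1 ≡ 109
109^2 ≡ 91
109^5 = 109^4·109^1 ≡ 39
109^10 = 109^8·109^2 ≡ 80
109^13 = 109^8·109^4·109^1 ≡ 53
109^26 = 109^16·109^8·109^2 ≡ 58
109^65 = 109^64·109^1 ≡ 1  ← first divisor giving 1
The order is 65.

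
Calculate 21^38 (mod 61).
14

Repeated squaring. Binary of 38 = 100110.
21^1 ≡ 21 (mod 61); 21^2 ≡ 14 (mod 61); 21^4 ≡ 13 (mod 61); 21^8 ≡ 47 (mod 61); 21^16 ≡ 13 (mod 61); 21^32 ≡ 47 (mod 61)
21^38 = 21^2 × 21^4 × 21^32 ≡ 14 (mod 61)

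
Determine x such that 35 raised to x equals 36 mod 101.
80

Baby-step giant-step with step n = ⌈√101⌉ = 11.
Baby steps 35^j mod 101 (j:value) for j=0..10: 0:1, 1:35, 2:13, 3:51, 4:68, 5:57, 6:76, 7:34, 8:79, 9:38, 10:17.
Giant-step multiplier: 35^(-11) ≡ 35^(100-11) = 35^89 ≡ 55 (mod 101).
Giant steps γ_i = 36·55^i mod 101: γ_0=36, γ_1=61, γ_2=22, γ_3=99, γ_4=92, γ_5=10, γ_6=45, γ_7=51 (in table at j=3).
x = i·n + j = 7·11 + 3 = 80.
Check: 35^80 ≡ 36 (mod 101).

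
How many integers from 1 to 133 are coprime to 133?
108

133 = 7 × 19
φ(n) = n × ∏(1 - 1/p) for each prime p dividing n
φ(133) = 133 × (1 - 1/7) × (1 - 1/19) = 108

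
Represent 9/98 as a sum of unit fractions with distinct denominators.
1/11 + 1/1078

Greedy algorithm:
9/98: ceiling(98/9) = 11, use 1/11
1/1078: ceiling(1078/1) = 1078, use 1/1078
Result: 9/98 = 1/11 + 1/1078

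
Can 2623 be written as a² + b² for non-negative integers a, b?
Not possible

Factorization: 2623 = 43 × 61
By Fermat: n is sum of two squares iff every prime p ≡ 3 (mod 4) appears to even power.
Prime(s) ≡ 3 (mod 4) with odd exponent: [(43, 1)]
Therefore 2623 cannot be expressed as a² + b².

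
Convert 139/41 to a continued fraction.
[3; 2, 1, 1, 3, 2]

Euclidean algorithm steps:
139 = 3 × 41 + 16
41 = 2 × 16 + 9
16 = 1 × 9 + 7
9 = 1 × 7 + 2
7 = 3 × 2 + 1
2 = 2 × 1 + 0
Continued fraction: [3; 2, 1, 1, 3, 2]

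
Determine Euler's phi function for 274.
136

274 = 2 × 137
φ(n) = n × ∏(1 - 1/p) for each prime p dividing n
φ(274) = 274 × (1 - 1/2) × (1 - 1/137) = 136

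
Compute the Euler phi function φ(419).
418

419 = 419
φ(n) = n × ∏(1 - 1/p) for each prime p dividing n
φ(419) = 419 × (1 - 1/419) = 418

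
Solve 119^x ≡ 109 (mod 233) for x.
122

Baby-step giant-step with step n = ⌈√233⌉ = 16.
Baby steps 119^j mod 233 (j:value) for j=0..15: 0:1, 1:119, 2:181, 3:103, 4:141, 5:3, 6:124, 7:77, 8:76, 9:190, 10:9, 11:139, 12:231, 13:228, 14:104, 15:27.
Giant-step multiplier: 119^(-16) ≡ 119^(232-16) = 119^216 ≡ 19 (mod 233).
Giant steps γ_i = 109·19^i mod 233: γ_0=109, γ_1=207, γ_2=205, γ_3=167, γ_4=144, γ_5=173, γ_6=25, γ_7=9 (in table at j=10).
x = i·n + j = 7·16 + 10 = 122.
Check: 119^122 ≡ 109 (mod 233).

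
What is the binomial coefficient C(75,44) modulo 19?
3

Using Lucas' theorem:
Write n=75 and k=44 in base 19:
n in base 19: [3, 18]
k in base 19: [2, 6]
C(75,44) mod 19 = ∏ C(n_i, k_i) mod 19
Digit binomials (mod 19): C(3,2) = 3; C(18,6) = 18564 ≡ 1
Product: 3 × 1 = 3 ≡ 3 (mod 19)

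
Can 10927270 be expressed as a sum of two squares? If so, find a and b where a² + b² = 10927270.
Not possible

Factorization: 10927270 = 2 × 5 × 103^3
By Fermat: n is sum of two squares iff every prime p ≡ 3 (mod 4) appears to even power.
Prime(s) ≡ 3 (mod 4) with odd exponent: [(103, 3)]
Therefore 10927270 cannot be expressed as a² + b².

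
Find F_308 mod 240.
141

Matrix identity: Q^n = [[F_(n+1), F_n], [F_n, F_(n-1)]] with Q = [[1,1],[1,0]].
n = 308 = 100110100₂. Square-and-multiply, entries mod 240:
Q^1 = [[1,1],[1,0]]
Q^2 = (Q^1)² = [[2,1],[1,1]]
Q^4 = (Q^2)² = [[5,3],[3,2]]
Q^9 = (Q^4)²·Q = [[55,34],[34,21]]
Q^19 = (Q^9)²·Q = [[45,101],[101,184]]
Q^38 = (Q^19)² = [[226,89],[89,137]]
Q^77 = (Q^38)²·Q = [[104,197],[197,147]]
Q^154 = (Q^77)² = [[185,7],[7,178]]
Q^308 = (Q^154)² = [[194,141],[141,53]]
F_308 mod 240 = Q^308[0][1] = 141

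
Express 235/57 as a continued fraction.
[4; 8, 7]

Euclidean algorithm steps:
235 = 4 × 57 + 7
57 = 8 × 7 + 1
7 = 7 × 1 + 0
Continued fraction: [4; 8, 7]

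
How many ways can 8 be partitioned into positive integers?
22

p(n) counts ways to write n as a sum of positive integers (order ignored).
Examples: 8; 7 + 1; 6 + 2; 6 + 1 + 1; 5 + 3; ... (22 total)
p(8) = 22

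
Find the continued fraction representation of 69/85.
[0; 1, 4, 3, 5]

Euclidean algorithm steps:
69 = 0 × 85 + 69
85 = 1 × 69 + 16
69 = 4 × 16 + 5
16 = 3 × 5 + 1
5 = 5 × 1 + 0
Continued fraction: [0; 1, 4, 3, 5]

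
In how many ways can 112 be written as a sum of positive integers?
761002156

p(n) counts ways to write n as a sum of positive integers (order ignored).
Euler's pentagonal recurrence: p(k) = p(k-1) + p(k-2) - p(k-5) - p(k-7) + p(k-12) + p(k-15) - ... (offsets j(3j∓1)/2, signs ++--, p(0)=1, p(<0)=0).
DP table for k = 0..111: p(0)=1, p(1)=1, p(2)=2, p(3)=3, p(4)=5, p(5)=7, p(6)=11, p(7)=15, p(8)=22, p(9)=30, p(10)=42, p(11)=56, p(12)=77, p(13)=101, p(14)=135, p(15)=176, p(16)=231, p(17)=297, p(18)=385, p(19)=490, p(20)=627, p(21)=792, p(22)=1002, p(23)=1255, p(24)=1575, p(25)=1958, p(26)=2436, p(27)=3010, p(28)=3718, p(29)=4565, p(30)=5604, p(31)=6842, p(32)=8349, p(33)=10143, p(34)=12310, p(35)=14883, p(36)=17977, p(37)=21637, p(38)=26015, p(39)=31185, p(40)=37338, p(41)=44583, p(42)=53174, p(43)=63261, p(44)=75175, p(45)=89134, p(46)=105558, p(47)=124754, p(48)=147273, p(49)=173525, p(50)=204226, p(51)=239943, p(52)=281589, p(53)=329931, p(54)=386155, p(55)=451276, p(56)=526823, p(57)=614154, p(58)=715220, p(59)=831820, p(60)=966467, p(61)=1121505, p(62)=1300156, p(63)=1505499, p(64)=1741630, p(65)=2012558, p(66)=2323520, p(67)=2679689, p(68)=3087735, p(69)=3554345, p(70)=4087968, p(71)=4697205, p(72)=5392783, p(73)=6185689, p(74)=7089500, p(75)=8118264, p(76)=9289091, p(77)=10619863, p(78)=12132164, p(79)=13848650, p(80)=15796476, p(81)=18004327, p(82)=20506255, p(83)=23338469, p(84)=26543660, p(85)=30167357, p(86)=34262962, p(87)=38887673, p(88)=44108109, p(89)=49995925, p(90)=56634173, p(91)=64112359, p(92)=72533807, p(93)=82010177, p(94)=92669720, p(95)=104651419, p(96)=118114304, p(97)=133230930, p(98)=150198136, p(99)=169229875, p(100)=190569292, p(101)=214481126, p(102)=241265379, p(103)=271248950, p(104)=304801365, p(105)=342325709, p(106)=384276336, p(107)=431149389, p(108)=483502844, p(109)=541946240, p(110)=607163746, p(111)=679903203.
Final step: p(112) = p(111) + p(110) - p(107) - p(105) + p(100) + p(97) - p(90) - p(86) + p(77) + p(72) - p(61) - p(55) + p(42) + p(35) - p(20) - p(12)
= 679903203 + 607163746 - 431149389 - 342325709 + 190569292 + 133230930 - 56634173 - 34262962 + 10619863 + 5392783 - 1121505 - 451276 + 53174 + 14883 - 627 - 77
= 761002156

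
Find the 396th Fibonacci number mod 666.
432

Matrix identity: Q^n = [[F_(n+1), F_n], [F_n, F_(n-1)]] with Q = [[1,1],[1,0]].
n = 396 = 110001100₂. Square-and-multiply, entries mod 666:
Q^1 = [[1,1],[1,0]]
Q^3 = (Q^1)²·Q = [[3,2],[2,1]]
Q^6 = (Q^3)² = [[13,8],[8,5]]
Q^12 = (Q^6)² = [[233,144],[144,89]]
Q^24 = (Q^12)² = [[433,414],[414,19]]
Q^49 = (Q^24)²·Q = [[559,577],[577,648]]
Q^99 = (Q^49)²·Q = [[525,56],[56,469]]
Q^198 = (Q^99)² = [[373,386],[386,653]]
Q^396 = (Q^198)² = [[413,432],[432,647]]
F_396 mod 666 = Q^396[0][1] = 432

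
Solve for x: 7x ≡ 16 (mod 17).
x ≡ 12 (mod 17)

gcd(7, 17) = 1, which divides 16, so solutions exist.
Find 7^(-1) mod 17 by the extended Euclidean algorithm:
17 = 2 × 7 + 3  ⟹  3 = (1)·17 + (-2)·7
7 = 2 × 3 + 1  ⟹  1 = (-2)·17 + (5)·7
So (5)·7 ≡ 1 (mod 17), i.e. 7^(-1) ≡ 5 (mod 17).
x ≡ 5 × 16 = 80 ≡ 12 (mod 17).
Check: 7 × 12 = 84 ≡ 16 (mod 17).
Unique solution: x ≡ 12 (mod 17)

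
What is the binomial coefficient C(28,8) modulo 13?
0

Using Lucas' theorem:
Write n=28 and k=8 in base 13:
n in base 13: [2, 2]
k in base 13: [0, 8]
C(28,8) mod 13 = ∏ C(n_i, k_i) mod 13
Digit binomials (mod 13): C(2,0) = 1; C(2,8) = 0 (k_i > n_i)
Product: 1 × 0 = 0 ≡ 0 (mod 13)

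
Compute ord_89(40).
44

89 is prime, so ord(40) divides φ(89) = 88.
Divisors of 88: 1, 2, 4, 8, 11, 22, 44, 88.
Repeated squaring: 40^1 ≡ 40, 40^2 ≡ 87, 40^4 ≡ 4, 40^8 ≡ 16, 40^16 ≡ 78, 40^32 ≡ 32, 40^64 ≡ 45 (mod 89).
Test 40^d mod 89 for each divisor d in increasing order:
40^1 ≡ 40
40^2 ≡ 87
40^4 ≡ 4
40^8 ≡ 16
40^11 = 40^8·40^2·40^1 ≡ 55
40^22 = 40^16·40^4·40^2 ≡ 88
40^44 = 40^32·40^8·40^4 ≡ 1  ← first divisor giving 1
The order is 44.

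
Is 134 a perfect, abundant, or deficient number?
deficient

Proper divisors of 134: sum = 1 + 2 + 67 = 70
Since 70 < 134, 134 is deficient.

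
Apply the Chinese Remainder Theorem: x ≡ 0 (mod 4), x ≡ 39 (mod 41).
80

Using Chinese Remainder Theorem:
M = 4 × 41 = 164
M1 = 41, M2 = 4
y1 = 41^(-1) mod 4 = 1
y2 = 4^(-1) mod 41 = 31
x = (0×41×1 + 39×4×31) mod 164 = 80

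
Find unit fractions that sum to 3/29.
1/10 + 1/290

Greedy algorithm:
3/29: ceiling(29/3) = 10, use 1/10
1/290: ceiling(290/1) = 290, use 1/290
Result: 3/29 = 1/10 + 1/290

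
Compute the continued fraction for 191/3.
[63; 1, 2]

Euclidean algorithm steps:
191 = 63 × 3 + 2
3 = 1 × 2 + 1
2 = 2 × 1 + 0
Continued fraction: [63; 1, 2]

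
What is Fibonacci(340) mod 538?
397

Matrix identity: Q^n = [[F_(n+1), F_n], [F_n, F_(n-1)]] with Q = [[1,1],[1,0]].
n = 340 = 101010100₂. Square-and-multiply, entries mod 538:
Q^1 = [[1,1],[1,0]]
Q^2 = (Q^1)² = [[2,1],[1,1]]
Q^5 = (Q^2)²·Q = [[8,5],[5,3]]
Q^10 = (Q^5)² = [[89,55],[55,34]]
Q^21 = (Q^10)²·Q = [[495,186],[186,309]]
Q^42 = (Q^21)² = [[399,518],[518,419]]
Q^85 = (Q^42)²·Q = [[133,353],[353,318]]
Q^170 = (Q^85)² = [[266,493],[493,311]]
Q^340 = (Q^170)² = [[151,397],[397,292]]
F_340 mod 538 = Q^340[0][1] = 397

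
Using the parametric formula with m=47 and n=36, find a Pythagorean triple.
(913, 3384, 3505)

Euclid's formula: a = m² - n², b = 2mn, c = m² + n²
m = 47, n = 36
a = 47² - 36² = 2209 - 1296 = 913
b = 2 × 47 × 36 = 3384
c = 47² + 36² = 2209 + 1296 = 3505
Verification: 913² + 3384² = 833569 + 11451456 = 12285025 = 3505² ✓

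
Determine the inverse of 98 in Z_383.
43

gcd(98, 383) = 1, so the inverse exists.
Extended Euclidean algorithm on (383, 98):
383 = 3 × 98 + 89  ⟹  89 = (1)·383 + (-3)·98
98 = 1 × 89 + 9  ⟹  9 = (-1)·383 + (4)·98
89 = 9 × 9 + 8  ⟹  8 = (10)·383 + (-39)·98
9 = 1 × 8 + 1  ⟹  1 = (-11)·383 + (43)·98
So (43)·98 ≡ 1 (mod 383), i.e. 98^(-1) ≡ 43 (mod 383).
Check: 98 × 43 = 4214 ≡ 1 (mod 383)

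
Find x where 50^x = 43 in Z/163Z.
158

Baby-step giant-step with step n = ⌈√163⌉ = 13.
Baby steps 50^j mod 163 (j:value) for j=0..12: 0:1, 1:50, 2:55, 3:142, 4:91, 5:149, 6:115, 7:45, 8:131, 9:30, 10:33, 11:20, 12:22.
Giant-step multiplier: 50^(-13) ≡ 50^(162-13) = 50^149 ≡ 159 (mod 163).
Giant steps γ_i = 43·159^i mod 163: γ_0=43, γ_1=154, γ_2=36, γ_3=19, γ_4=87, γ_5=141, γ_6=88, γ_7=137, γ_8=104, γ_9=73, γ_10=34, γ_11=27, γ_12=55 (in table at j=2).
x = i·n + j = 12·13 + 2 = 158.
Check: 50^158 ≡ 43 (mod 163).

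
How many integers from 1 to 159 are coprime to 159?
104

159 = 3 × 53
φ(n) = n × ∏(1 - 1/p) for each prime p dividing n
φ(159) = 159 × (1 - 1/3) × (1 - 1/53) = 104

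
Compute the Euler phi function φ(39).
24

39 = 3 × 13
φ(n) = n × ∏(1 - 1/p) for each prime p dividing n
φ(39) = 39 × (1 - 1/3) × (1 - 1/13) = 24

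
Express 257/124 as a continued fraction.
[2; 13, 1, 3, 2]

Euclidean algorithm steps:
257 = 2 × 124 + 9
124 = 13 × 9 + 7
9 = 1 × 7 + 2
7 = 3 × 2 + 1
2 = 2 × 1 + 0
Continued fraction: [2; 13, 1, 3, 2]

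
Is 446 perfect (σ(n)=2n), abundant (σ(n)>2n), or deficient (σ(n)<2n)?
deficient

Proper divisors of 446: sum = 1 + 2 + 223 = 226
Since 226 < 446, 446 is deficient.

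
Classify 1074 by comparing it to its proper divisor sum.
abundant

Proper divisors of 1074: sum = 1 + 2 + 3 + 6 + 179 + 358 + 537 = 1086
Since 1086 > 1074, 1074 is abundant.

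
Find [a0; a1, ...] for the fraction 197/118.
[1; 1, 2, 39]

Euclidean algorithm steps:
197 = 1 × 118 + 79
118 = 1 × 79 + 39
79 = 2 × 39 + 1
39 = 39 × 1 + 0
Continued fraction: [1; 1, 2, 39]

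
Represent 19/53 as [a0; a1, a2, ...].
[0; 2, 1, 3, 1, 3]

Euclidean algorithm steps:
19 = 0 × 53 + 19
53 = 2 × 19 + 15
19 = 1 × 15 + 4
15 = 3 × 4 + 3
4 = 1 × 3 + 1
3 = 3 × 1 + 0
Continued fraction: [0; 2, 1, 3, 1, 3]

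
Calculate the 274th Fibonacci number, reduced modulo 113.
92

Matrix identity: Q^n = [[F_(n+1), F_n], [F_n, F_(n-1)]] with Q = [[1,1],[1,0]].
n = 274 = 100010010₂. Square-and-multiply, entries mod 113:
Q^1 = [[1,1],[1,0]]
Q^2 = (Q^1)² = [[2,1],[1,1]]
Q^4 = (Q^2)² = [[5,3],[3,2]]
Q^8 = (Q^4)² = [[34,21],[21,13]]
Q^17 = (Q^8)²·Q = [[98,15],[15,83]]
Q^34 = (Q^17)² = [[111,3],[3,108]]
Q^68 = (Q^34)² = [[13,92],[92,34]]
Q^137 = (Q^68)²·Q = [[75,45],[45,30]]
Q^274 = (Q^137)² = [[79,92],[92,100]]
F_274 mod 113 = Q^274[0][1] = 92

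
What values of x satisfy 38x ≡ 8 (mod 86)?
x ≡ 7 (mod 43)

gcd(38, 86) = 2, which divides 8, so solutions exist.
Divide through by 2: 19x ≡ 4 (mod 43).
Find 19^(-1) mod 43 by the extended Euclidean algorithm:
43 = 2 × 19 + 5  ⟹  5 = (1)·43 + (-2)·19
19 = 3 × 5 + 4  ⟹  4 = (-3)·43 + (7)·19
5 = 1 × 4 + 1  ⟹  1 = (4)·43 + (-9)·19
So (-9)·19 ≡ 1 (mod 43), i.e. 19^(-1) ≡ -9 ≡ 34 (mod 43).
x ≡ 34 × 4 = 136 ≡ 7 (mod 43).
Check: 38 × 7 = 266 ≡ 8 (mod 86).
x ≡ 7 (mod 43), giving 2 solutions mod 86.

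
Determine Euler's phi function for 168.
48

168 = 2^3 × 3 × 7
φ(n) = n × ∏(1 - 1/p) for each prime p dividing n
φ(168) = 168 × (1 - 1/2) × (1 - 1/3) × (1 - 1/7) = 48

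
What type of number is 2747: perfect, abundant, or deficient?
deficient

Proper divisors of 2747: sum = 1 + 41 + 67 = 109
Since 109 < 2747, 2747 is deficient.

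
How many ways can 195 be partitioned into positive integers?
2580840212973

p(n) counts ways to write n as a sum of positive integers (order ignored).
Euler's pentagonal recurrence: p(k) = p(k-1) + p(k-2) - p(k-5) - p(k-7) + p(k-12) + p(k-15) - ... (offsets j(3j∓1)/2, signs ++--, p(0)=1, p(<0)=0).
DP table for k = 0..194: p(0)=1, p(1)=1, p(2)=2, p(3)=3, p(4)=5, p(5)=7, p(6)=11, p(7)=15, p(8)=22, p(9)=30, p(10)=42, p(11)=56, p(12)=77, p(13)=101, p(14)=135, p(15)=176, p(16)=231, p(17)=297, p(18)=385, p(19)=490, p(20)=627, p(21)=792, p(22)=1002, p(23)=1255, p(24)=1575, p(25)=1958, p(26)=2436, p(27)=3010, p(28)=3718, p(29)=4565, p(30)=5604, p(31)=6842, p(32)=8349, p(33)=10143, p(34)=12310, p(35)=14883, p(36)=17977, p(37)=21637, p(38)=26015, p(39)=31185, p(40)=37338, p(41)=44583, p(42)=53174, p(43)=63261, p(44)=75175, p(45)=89134, p(46)=105558, p(47)=124754, p(48)=147273, p(49)=173525, p(50)=204226, p(51)=239943, p(52)=281589, p(53)=329931, p(54)=386155, p(55)=451276, p(56)=526823, p(57)=614154, p(58)=715220, p(59)=831820, p(60)=966467, p(61)=1121505, p(62)=1300156, p(63)=1505499, p(64)=1741630, p(65)=2012558, p(66)=2323520, p(67)=2679689, p(68)=3087735, p(69)=3554345, p(70)=4087968, p(71)=4697205, p(72)=5392783, p(73)=6185689, p(74)=7089500, p(75)=8118264, p(76)=9289091, p(77)=10619863, p(78)=12132164, p(79)=13848650, p(80)=15796476, p(81)=18004327, p(82)=20506255, p(83)=23338469, p(84)=26543660, p(85)=30167357, p(86)=34262962, p(87)=38887673, p(88)=44108109, p(89)=49995925, p(90)=56634173, p(91)=64112359, p(92)=72533807, p(93)=82010177, p(94)=92669720, p(95)=104651419, p(96)=118114304, p(97)=133230930, p(98)=150198136, p(99)=169229875, p(100)=190569292, p(101)=214481126, p(102)=241265379, p(103)=271248950, p(104)=304801365, p(105)=342325709, p(106)=384276336, p(107)=431149389, p(108)=483502844, p(109)=541946240, p(110)=607163746, p(111)=679903203, p(112)=761002156, p(113)=851376628, p(114)=952050665, p(115)=1064144451, p(116)=1188908248, p(117)=1327710076, p(118)=1482074143, p(119)=1653668665, p(120)=1844349560, p(121)=2056148051, p(122)=2291320912, p(123)=2552338241, p(124)=2841940500, p(125)=3163127352, p(126)=3519222692, p(127)=3913864295, p(128)=4351078600, p(129)=4835271870, p(130)=5371315400, p(131)=5964539504, p(132)=6620830889, p(133)=7346629512, p(134)=8149040695, p(135)=9035836076, p(136)=10015581680, p(137)=11097645016, p(138)=12292341831, p(139)=13610949895, p(140)=15065878135, p(141)=16670689208, p(142)=18440293320, p(143)=20390982757, p(144)=22540654445, p(145)=24908858009, p(146)=27517052599, p(147)=30388671978, p(148)=33549419497, p(149)=37027355200, p(150)=40853235313, p(151)=45060624582, p(152)=49686288421, p(153)=54770336324, p(154)=60356673280, p(155)=66493182097, p(156)=73232243759, p(157)=80630964769, p(158)=88751778802, p(159)=97662728555, p(160)=107438159466, p(161)=118159068427, p(162)=129913904637, p(163)=142798995930, p(164)=156919475295, p(165)=172389800255, p(166)=189334822579, p(167)=207890420102, p(168)=228204732751, p(169)=250438925115, p(170)=274768617130, p(171)=301384802048, p(172)=330495499613, p(173)=362326859895, p(174)=397125074750, p(175)=435157697830, p(176)=476715857290, p(177)=522115831195, p(178)=571701605655, p(179)=625846753120, p(180)=684957390936, p(181)=749474411781, p(182)=819876908323, p(183)=896684817527, p(184)=980462880430, p(185)=1071823774337, p(186)=1171432692373, p(187)=1280011042268, p(188)=1398341745571, p(189)=1527273599625, p(190)=1667727404093, p(191)=1820701100652, p(192)=1987276856363, p(193)=2168627105469, p(194)=2366022741845.
Final step: p(195) = p(194) + p(193) - p(190) - p(188) + p(183) + p(180) - p(173) - p(169) + p(160) + p(155) - p(144) - p(138) + p(125) + p(118) - p(103) - p(95) + p(78) + p(69) - p(50) - p(40) + p(19) + p(8)
= 2366022741845 + 2168627105469 - 1667727404093 - 1398341745571 + 896684817527 + 684957390936 - 362326859895 - 250438925115 + 107438159466 + 66493182097 - 22540654445 - 12292341831 + 3163127352 + 1482074143 - 271248950 - 104651419 + 12132164 + 3554345 - 204226 - 37338 + 490 + 22
= 2580840212973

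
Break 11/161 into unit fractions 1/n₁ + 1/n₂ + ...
1/15 + 1/604 + 1/1458660

Greedy algorithm:
11/161: ceiling(161/11) = 15, use 1/15
4/2415: ceiling(2415/4) = 604, use 1/604
1/1458660: ceiling(1458660/1) = 1458660, use 1/1458660
Result: 11/161 = 1/15 + 1/604 + 1/1458660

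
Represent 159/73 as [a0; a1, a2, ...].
[2; 5, 1, 1, 1, 1, 2]

Euclidean algorithm steps:
159 = 2 × 73 + 13
73 = 5 × 13 + 8
13 = 1 × 8 + 5
8 = 1 × 5 + 3
5 = 1 × 3 + 2
3 = 1 × 2 + 1
2 = 2 × 1 + 0
Continued fraction: [2; 5, 1, 1, 1, 1, 2]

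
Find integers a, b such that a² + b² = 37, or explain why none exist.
1² + 6² (a=1, b=6)

Factorization: 37 = 37
By Fermat: n is sum of two squares iff every prime p ≡ 3 (mod 4) appears to even power.
All primes ≡ 3 (mod 4) appear to even power.
Search a = 0, 1, 2, … for 37 - a² a perfect square: first hit at a = 1: 37 - 1 = 36 = 6².
37 = 1² + 6² = 1 + 36 ✓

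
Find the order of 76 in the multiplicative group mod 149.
74

149 is prime, so ord(76) divides φ(149) = 148.
Divisors of 148: 1, 2, 4, 37, 74, 148.
Repeated squaring: 76^1 ≡ 76, 76^2 ≡ 114, 76^4 ≡ 33, 76^8 ≡ 46, 76^16 ≡ 30, 76^32 ≡ 6, 76^64 ≡ 36, 76^128 ≡ 104 (mod 149).
Test 76^d mod 149 for each divisor d in increasing order:
76^1 ≡ 76
76^2 ≡ 114
76^4 ≡ 33
76^37 = 76^32·76^4·76^1 ≡ 148
76^74 = 76^64·76^8·76^2 ≡ 1  ← first divisor giving 1
The order is 74.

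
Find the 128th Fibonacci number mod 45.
21

Matrix identity: Q^n = [[F_(n+1), F_n], [F_n, F_(n-1)]] with Q = [[1,1],[1,0]].
n = 128 = 10000000₂. Square-and-multiply, entries mod 45:
Q^1 = [[1,1],[1,0]]
Q^2 = (Q^1)² = [[2,1],[1,1]]
Q^4 = (Q^2)² = [[5,3],[3,2]]
Q^8 = (Q^4)² = [[34,21],[21,13]]
Q^16 = (Q^8)² = [[22,42],[42,25]]
Q^32 = (Q^16)² = [[43,39],[39,4]]
Q^64 = (Q^32)² = [[40,33],[33,7]]
Q^128 = (Q^64)² = [[34,21],[21,13]]
F_128 mod 45 = Q^128[0][1] = 21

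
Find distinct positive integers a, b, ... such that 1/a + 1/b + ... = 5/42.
1/9 + 1/126

Greedy algorithm:
5/42: ceiling(42/5) = 9, use 1/9
1/126: ceiling(126/1) = 126, use 1/126
Result: 5/42 = 1/9 + 1/126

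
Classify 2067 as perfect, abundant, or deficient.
deficient

Proper divisors of 2067: sum = 1 + 3 + 13 + 39 + 53 + 159 + 689 = 957
Since 957 < 2067, 2067 is deficient.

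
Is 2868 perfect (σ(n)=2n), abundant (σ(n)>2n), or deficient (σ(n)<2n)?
abundant

Proper divisors of 2868: sum = 1 + 2 + 3 + 4 + 6 + 12 + 239 + 478 + 717 + 956 + 1434 = 3852
Since 3852 > 2868, 2868 is abundant.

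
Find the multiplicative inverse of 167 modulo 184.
119

gcd(167, 184) = 1, so the inverse exists.
Extended Euclidean algorithm on (184, 167):
184 = 1 × 167 + 17  ⟹  17 = (1)·184 + (-1)·167
167 = 9 × 17 + 14  ⟹  14 = (-9)·184 + (10)·167
17 = 1 × 14 + 3  ⟹  3 = (10)·184 + (-11)·167
14 = 4 × 3 + 2  ⟹  2 = (-49)·184 + (54)·167
3 = 1 × 2 + 1  ⟹  1 = (59)·184 + (-65)·167
So (-65)·167 ≡ 1 (mod 184), i.e. 167^(-1) ≡ -65 ≡ 119 (mod 184).
Check: 167 × 119 = 19873 ≡ 1 (mod 184)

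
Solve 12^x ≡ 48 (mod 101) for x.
63

Baby-step giant-step with step n = ⌈√101⌉ = 11.
Baby steps 12^j mod 101 (j:value) for j=0..10: 0:1, 1:12, 2:43, 3:11, 4:31, 5:69, 6:20, 7:38, 8:52, 9:18, 10:14.
Giant-step multiplier: 12^(-11) ≡ 12^(100-11) = 12^89 ≡ 98 (mod 101).
Giant steps γ_i = 48·98^i mod 101: γ_0=48, γ_1=58, γ_2=28, γ_3=17, γ_4=50, γ_5=52 (in table at j=8).
x = i·n + j = 5·11 + 8 = 63.
Check: 12^63 ≡ 48 (mod 101).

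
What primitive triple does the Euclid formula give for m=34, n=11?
(1035, 748, 1277)

Euclid's formula: a = m² - n², b = 2mn, c = m² + n²
m = 34, n = 11
a = 34² - 11² = 1156 - 121 = 1035
b = 2 × 34 × 11 = 748
c = 34² + 11² = 1156 + 121 = 1277
Verification: 1035² + 748² = 1071225 + 559504 = 1630729 = 1277² ✓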